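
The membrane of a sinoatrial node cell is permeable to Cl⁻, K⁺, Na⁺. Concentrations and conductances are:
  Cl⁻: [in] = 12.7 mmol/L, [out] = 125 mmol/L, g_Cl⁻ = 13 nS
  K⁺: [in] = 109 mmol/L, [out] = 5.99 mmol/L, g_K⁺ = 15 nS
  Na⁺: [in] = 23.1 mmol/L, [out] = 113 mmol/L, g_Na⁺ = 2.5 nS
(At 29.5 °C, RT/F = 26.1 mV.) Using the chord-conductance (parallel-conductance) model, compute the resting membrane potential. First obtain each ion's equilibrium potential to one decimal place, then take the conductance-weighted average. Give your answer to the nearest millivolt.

-59 mV

E_Cl⁻ = (26.1/-1)·ln(125/12.7) = -59.7 mV
E_K⁺ = (26.1/1)·ln(5.99/109) = -75.7 mV
E_Na⁺ = (26.1/1)·ln(113/23.1) = 41.4 mV
Vm = (Σ gᵢEᵢ)/(Σ gᵢ) = (13·-59.7 + 15·-75.7 + 2.5·41.4) / (13 + 15 + 2.5)
= -1808.10 / 30.5 = -59.28 mV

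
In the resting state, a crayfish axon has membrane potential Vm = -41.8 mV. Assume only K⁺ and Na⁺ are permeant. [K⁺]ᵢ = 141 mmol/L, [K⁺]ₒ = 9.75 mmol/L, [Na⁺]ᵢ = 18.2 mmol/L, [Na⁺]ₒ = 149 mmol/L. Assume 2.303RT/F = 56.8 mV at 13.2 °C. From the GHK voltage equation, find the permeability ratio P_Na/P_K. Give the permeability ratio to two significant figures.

Let α = P_Na/P_K. GHK: Vm = 56.8·log₁₀[(Kₒ + α·Naₒ)/(Kᵢ + α·Naᵢ)].
10^(Vm/56.8) = 10^(-41.8/56.8) = 0.18369
So 0.18369·(Kᵢ + α·Naᵢ) = Kₒ + α·Naₒ → α = (0.18369·141.0 − 9.75) / (149.0 − 0.18369·18.2)
α = (25.9 − 9.75) / (149.0 − 3.343) = 16.15/145.7 = 0.1109

0.11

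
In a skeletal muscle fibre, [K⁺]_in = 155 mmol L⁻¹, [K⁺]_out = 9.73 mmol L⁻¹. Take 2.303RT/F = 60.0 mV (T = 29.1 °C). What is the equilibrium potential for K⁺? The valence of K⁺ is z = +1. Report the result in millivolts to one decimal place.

E = (60.0/z) · log₁₀([K⁺]_out/[K⁺]_in) with z = +1.
= (60.0/1) · log₁₀(9.73/155) = 60.00 · log₁₀(0.06277)
= 60.00 · (-1.2022) = -72.13 mV

-72.1 mV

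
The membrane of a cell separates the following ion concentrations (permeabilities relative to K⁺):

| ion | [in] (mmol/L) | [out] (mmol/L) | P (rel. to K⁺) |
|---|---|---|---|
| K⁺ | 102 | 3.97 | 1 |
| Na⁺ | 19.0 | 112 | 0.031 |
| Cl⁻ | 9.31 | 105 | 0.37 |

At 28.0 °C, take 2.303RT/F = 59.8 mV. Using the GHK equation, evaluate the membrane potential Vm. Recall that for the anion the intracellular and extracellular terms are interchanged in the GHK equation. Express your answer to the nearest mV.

Vm = 59.8 · log₁₀[(Σ P·[cation]ₒ + Σ P·[anion]ᵢ) / (Σ P·[cation]ᵢ + Σ P·[anion]ₒ)]
Numerator = 1×3.97 + 0.031×112 + 0.37×9.31 = 10.89
Denominator = 1×102 + 0.031×19.0 + 0.37×105 = 141.4
Vm = 59.8 · log₁₀(0.076971) = 59.8 × (-1.1137) = -66.60 mV

-67 mV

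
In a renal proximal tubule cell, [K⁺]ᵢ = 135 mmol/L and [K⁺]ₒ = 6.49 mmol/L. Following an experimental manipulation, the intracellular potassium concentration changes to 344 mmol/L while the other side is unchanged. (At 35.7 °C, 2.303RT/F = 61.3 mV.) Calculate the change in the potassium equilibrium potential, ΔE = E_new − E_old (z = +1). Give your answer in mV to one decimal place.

E_old = (61.3/1)·log₁₀(6.49/135) = -80.80 mV
E_new = (61.3/1)·log₁₀(6.49/344) = -105.70 mV
ΔE = -105.70 − (-80.80) = -24.90 mV

-24.9 mV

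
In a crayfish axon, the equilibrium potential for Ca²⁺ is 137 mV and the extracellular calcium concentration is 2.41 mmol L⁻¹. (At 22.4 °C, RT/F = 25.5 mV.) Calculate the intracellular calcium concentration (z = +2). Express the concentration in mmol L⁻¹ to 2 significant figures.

0.000052 mmol L⁻¹

Nernst: E = (25.5/2) · ln([out]/[in]), so ln([out]/[in]) = 137.0 × 2 / 25.5 = 10.7451.
[out]/[in] = e^(10.7451) = 4.64e+04.
[in] = 2.41 / 4.64e+04 = 5.194e-05 mmol L⁻¹.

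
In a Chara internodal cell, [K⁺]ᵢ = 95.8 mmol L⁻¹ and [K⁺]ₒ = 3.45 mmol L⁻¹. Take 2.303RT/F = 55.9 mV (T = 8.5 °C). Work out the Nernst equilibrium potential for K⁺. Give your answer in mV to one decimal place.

-80.7 mV

E = (55.9/z) · log₁₀([K⁺]_out/[K⁺]_in) with z = +1.
= (55.9/1) · log₁₀(3.45/95.8) = 55.90 · log₁₀(0.03601)
= 55.90 · (-1.4435) = -80.69 mV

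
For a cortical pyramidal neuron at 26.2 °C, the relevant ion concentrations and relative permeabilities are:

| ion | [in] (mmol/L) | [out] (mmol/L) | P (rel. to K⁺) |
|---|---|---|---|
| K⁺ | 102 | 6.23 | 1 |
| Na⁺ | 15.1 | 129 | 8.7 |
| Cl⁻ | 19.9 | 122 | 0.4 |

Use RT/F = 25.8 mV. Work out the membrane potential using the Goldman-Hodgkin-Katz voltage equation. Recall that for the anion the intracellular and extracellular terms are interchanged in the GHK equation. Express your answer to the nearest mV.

Vm = 25.8 · ln[(Σ P·[cation]ₒ + Σ P·[anion]ᵢ) / (Σ P·[cation]ᵢ + Σ P·[anion]ₒ)]
Numerator = 1×6.23 + 8.7×129 + 0.4×19.9 = 1136
Denominator = 1×102 + 8.7×15.1 + 0.4×122 = 282.2
Vm = 25.8 · ln(4.0277) = 25.8 × (1.3932) = 35.94 mV

36 mV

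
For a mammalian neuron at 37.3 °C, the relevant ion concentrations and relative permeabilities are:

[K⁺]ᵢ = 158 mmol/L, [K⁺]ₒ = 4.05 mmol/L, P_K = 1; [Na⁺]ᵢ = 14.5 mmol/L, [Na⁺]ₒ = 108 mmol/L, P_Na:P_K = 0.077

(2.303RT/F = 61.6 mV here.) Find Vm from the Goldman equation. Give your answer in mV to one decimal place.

Vm = 61.6 · log₁₀[(Σ P·[cation]ₒ + Σ P·[anion]ᵢ) / (Σ P·[cation]ᵢ + Σ P·[anion]ₒ)]
Numerator = 1×4.05 + 0.077×108 = 12.37
Denominator = 1×158 + 0.077×14.5 = 159.1
Vm = 61.6 · log₁₀(0.077717) = 61.6 × (-1.1095) = -68.34 mV

-68.3 mV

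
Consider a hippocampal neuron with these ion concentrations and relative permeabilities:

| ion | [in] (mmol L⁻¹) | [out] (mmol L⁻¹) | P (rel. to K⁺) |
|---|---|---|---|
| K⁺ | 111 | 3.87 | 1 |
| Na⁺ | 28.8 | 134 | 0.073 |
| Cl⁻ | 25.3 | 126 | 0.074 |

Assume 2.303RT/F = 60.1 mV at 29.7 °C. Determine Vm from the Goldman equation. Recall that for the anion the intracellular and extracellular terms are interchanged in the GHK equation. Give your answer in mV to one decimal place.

Vm = 60.1 · log₁₀[(Σ P·[cation]ₒ + Σ P·[anion]ᵢ) / (Σ P·[cation]ᵢ + Σ P·[anion]ₒ)]
Numerator = 1×3.87 + 0.073×134 + 0.074×25.3 = 15.52
Denominator = 1×111 + 0.073×28.8 + 0.074×126 = 122.4
Vm = 60.1 · log₁₀(0.1268) = 60.1 × (-0.8969) = -53.90 mV

-53.9 mV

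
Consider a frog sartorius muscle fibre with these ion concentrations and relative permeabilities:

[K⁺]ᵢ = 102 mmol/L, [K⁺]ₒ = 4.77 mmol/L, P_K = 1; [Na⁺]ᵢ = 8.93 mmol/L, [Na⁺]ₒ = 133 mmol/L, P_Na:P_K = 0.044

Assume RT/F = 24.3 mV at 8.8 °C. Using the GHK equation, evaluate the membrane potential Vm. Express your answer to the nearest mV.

-55 mV

Vm = 24.3 · ln[(Σ P·[cation]ₒ + Σ P·[anion]ᵢ) / (Σ P·[cation]ᵢ + Σ P·[anion]ₒ)]
Numerator = 1×4.77 + 0.044×133 = 10.62
Denominator = 1×102 + 0.044×8.93 = 102.4
Vm = 24.3 · ln(0.10374) = 24.3 × (-2.2659) = -55.06 mV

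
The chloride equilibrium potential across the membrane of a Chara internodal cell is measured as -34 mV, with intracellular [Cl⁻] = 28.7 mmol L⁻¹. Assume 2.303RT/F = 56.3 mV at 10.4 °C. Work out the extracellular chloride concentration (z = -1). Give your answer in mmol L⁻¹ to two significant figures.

120 mmol L⁻¹

Nernst: E = (56.3/-1) · log₁₀([out]/[in]), so log₁₀([out]/[in]) = -34.0 × -1 / 56.3 = 0.6039.
[out]/[in] = 10^(0.6039) = 4.017.
[out] = 4.017 × 28.7 = 115.3 mmol L⁻¹.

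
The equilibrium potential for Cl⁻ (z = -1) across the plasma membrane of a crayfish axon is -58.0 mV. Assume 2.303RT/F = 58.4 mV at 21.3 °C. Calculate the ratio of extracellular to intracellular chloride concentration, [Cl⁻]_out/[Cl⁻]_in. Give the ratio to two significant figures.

log₁₀([out]/[in]) = E·z/(58.4) = -58.0 × -1 / 58.4 = 0.9932
[out]/[in] = 10^(0.9932) = 9.844

9.8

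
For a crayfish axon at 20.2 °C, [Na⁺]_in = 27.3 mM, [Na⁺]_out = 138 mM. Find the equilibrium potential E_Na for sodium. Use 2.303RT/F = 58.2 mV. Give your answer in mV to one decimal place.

E = (58.2/z) · log₁₀([Na⁺]_out/[Na⁺]_in) with z = +1.
= (58.2/1) · log₁₀(138/27.3) = 58.20 · log₁₀(5.055)
= 58.20 · (0.7037) = 40.96 mV

41.0 mV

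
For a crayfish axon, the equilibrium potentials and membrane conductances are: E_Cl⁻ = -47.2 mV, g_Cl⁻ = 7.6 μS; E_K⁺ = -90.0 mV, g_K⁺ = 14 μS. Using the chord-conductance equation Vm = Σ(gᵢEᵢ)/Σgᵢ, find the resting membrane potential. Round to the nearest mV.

-75 mV

Σ gᵢEᵢ = 7.6·(-47.2) + 14·(-90.0) = -1618.72
Σ gᵢ = 7.6 + 14 = 21.6
Vm = -1618.72 / 21.6 = -74.94 mV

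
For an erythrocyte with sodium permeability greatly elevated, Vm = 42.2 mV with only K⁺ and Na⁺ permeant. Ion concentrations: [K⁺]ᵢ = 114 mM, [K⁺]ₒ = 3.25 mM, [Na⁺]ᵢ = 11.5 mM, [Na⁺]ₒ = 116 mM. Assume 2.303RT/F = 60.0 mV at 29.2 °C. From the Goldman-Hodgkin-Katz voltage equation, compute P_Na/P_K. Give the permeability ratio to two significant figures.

Let α = P_Na/P_K. GHK: Vm = 60.0·log₁₀[(Kₒ + α·Naₒ)/(Kᵢ + α·Naᵢ)].
10^(Vm/60.0) = 10^(42.2/60.0) = 5.0505
So 5.0505·(Kᵢ + α·Naᵢ) = Kₒ + α·Naₒ → α = (5.0505·114.0 − 3.25) / (116.0 − 5.0505·11.5)
α = (575.8 − 3.25) / (116.0 − 58.08) = 572.5/57.92 = 9.885

9.9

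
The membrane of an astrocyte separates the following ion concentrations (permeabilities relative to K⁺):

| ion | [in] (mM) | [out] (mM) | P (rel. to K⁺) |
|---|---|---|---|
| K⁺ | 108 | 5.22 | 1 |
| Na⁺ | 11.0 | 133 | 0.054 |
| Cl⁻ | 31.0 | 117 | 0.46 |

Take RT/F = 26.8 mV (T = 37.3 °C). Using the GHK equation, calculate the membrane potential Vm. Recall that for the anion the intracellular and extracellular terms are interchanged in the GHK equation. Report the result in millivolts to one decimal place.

Vm = 26.8 · ln[(Σ P·[cation]ₒ + Σ P·[anion]ᵢ) / (Σ P·[cation]ᵢ + Σ P·[anion]ₒ)]
Numerator = 1×5.22 + 0.054×133 + 0.46×31.0 = 26.66
Denominator = 1×108 + 0.054×11.0 + 0.46×117 = 162.4
Vm = 26.8 · ln(0.16416) = 26.8 × (-1.8069) = -48.43 mV

-48.4 mV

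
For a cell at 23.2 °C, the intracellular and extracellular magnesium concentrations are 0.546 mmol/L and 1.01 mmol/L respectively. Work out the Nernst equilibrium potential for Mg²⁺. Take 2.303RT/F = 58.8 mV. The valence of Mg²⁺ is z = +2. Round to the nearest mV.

8 mV

E = (58.8/z) · log₁₀([Mg²⁺]_out/[Mg²⁺]_in) with z = +2.
= (58.8/2) · log₁₀(1.01/0.546) = 29.40 · log₁₀(1.85)
= 29.40 · (0.2671) = 7.85 mV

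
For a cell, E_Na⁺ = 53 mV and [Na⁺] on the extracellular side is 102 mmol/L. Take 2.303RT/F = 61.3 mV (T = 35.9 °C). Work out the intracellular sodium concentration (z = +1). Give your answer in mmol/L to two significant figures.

14 mmol/L

Nernst: E = (61.3/1) · log₁₀([out]/[in]), so log₁₀([out]/[in]) = 53.0 × 1 / 61.3 = 0.8646.
[out]/[in] = 10^(0.8646) = 7.322.
[in] = 102 / 7.322 = 13.93 mmol/L.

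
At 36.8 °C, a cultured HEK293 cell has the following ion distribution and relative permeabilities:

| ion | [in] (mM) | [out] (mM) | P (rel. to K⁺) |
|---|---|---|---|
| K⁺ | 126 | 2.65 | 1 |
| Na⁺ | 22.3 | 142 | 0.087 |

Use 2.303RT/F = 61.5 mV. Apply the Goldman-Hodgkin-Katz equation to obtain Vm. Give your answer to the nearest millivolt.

Vm = 61.5 · log₁₀[(Σ P·[cation]ₒ + Σ P·[anion]ᵢ) / (Σ P·[cation]ᵢ + Σ P·[anion]ₒ)]
Numerator = 1×2.65 + 0.087×142 = 15
Denominator = 1×126 + 0.087×22.3 = 127.9
Vm = 61.5 · log₁₀(0.11727) = 61.5 × (-0.9308) = -57.24 mV

-57 mV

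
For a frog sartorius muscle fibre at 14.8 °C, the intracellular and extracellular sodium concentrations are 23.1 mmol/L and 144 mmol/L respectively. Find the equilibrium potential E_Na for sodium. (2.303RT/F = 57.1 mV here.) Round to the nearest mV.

E = (57.1/z) · log₁₀([Na⁺]_out/[Na⁺]_in) with z = +1.
= (57.1/1) · log₁₀(144/23.1) = 57.10 · log₁₀(6.234)
= 57.10 · (0.7948) = 45.38 mV

45 mV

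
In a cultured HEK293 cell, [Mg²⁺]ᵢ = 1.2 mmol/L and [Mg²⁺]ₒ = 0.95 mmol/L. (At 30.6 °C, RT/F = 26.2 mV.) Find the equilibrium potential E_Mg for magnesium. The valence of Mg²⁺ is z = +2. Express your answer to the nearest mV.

-3 mV

E = (26.2/z) · ln([Mg²⁺]_out/[Mg²⁺]_in) with z = +2.
= (26.2/2) · ln(0.95/1.2) = 13.10 · ln(0.7917)
= 13.10 · (-0.2336) = -3.06 mV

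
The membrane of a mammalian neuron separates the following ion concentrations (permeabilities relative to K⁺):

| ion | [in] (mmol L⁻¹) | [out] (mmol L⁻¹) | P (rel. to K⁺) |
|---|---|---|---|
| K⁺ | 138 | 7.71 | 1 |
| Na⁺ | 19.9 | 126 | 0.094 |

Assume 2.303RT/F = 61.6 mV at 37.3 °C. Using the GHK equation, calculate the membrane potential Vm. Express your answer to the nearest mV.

Vm = 61.6 · log₁₀[(Σ P·[cation]ₒ + Σ P·[anion]ᵢ) / (Σ P·[cation]ᵢ + Σ P·[anion]ₒ)]
Numerator = 1×7.71 + 0.094×126 = 19.55
Denominator = 1×138 + 0.094×19.9 = 139.9
Vm = 61.6 · log₁₀(0.1398) = 61.6 × (-0.8545) = -52.64 mV

-53 mV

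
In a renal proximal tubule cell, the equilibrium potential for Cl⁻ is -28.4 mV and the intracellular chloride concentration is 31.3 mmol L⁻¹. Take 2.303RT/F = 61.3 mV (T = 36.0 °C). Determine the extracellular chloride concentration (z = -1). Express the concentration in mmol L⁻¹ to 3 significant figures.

91.0 mmol L⁻¹

Nernst: E = (61.3/-1) · log₁₀([out]/[in]), so log₁₀([out]/[in]) = -28.4 × -1 / 61.3 = 0.4633.
[out]/[in] = 10^(0.4633) = 2.906.
[out] = 2.906 × 31.3 = 90.96 mmol L⁻¹.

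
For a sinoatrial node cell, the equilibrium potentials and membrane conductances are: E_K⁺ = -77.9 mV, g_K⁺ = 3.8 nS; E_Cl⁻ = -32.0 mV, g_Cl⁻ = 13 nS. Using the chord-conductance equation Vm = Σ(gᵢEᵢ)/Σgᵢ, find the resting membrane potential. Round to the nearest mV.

Σ gᵢEᵢ = 3.8·(-77.9) + 13·(-32.0) = -712.02
Σ gᵢ = 3.8 + 13 = 16.8
Vm = -712.02 / 16.8 = -42.38 mV

-42 mV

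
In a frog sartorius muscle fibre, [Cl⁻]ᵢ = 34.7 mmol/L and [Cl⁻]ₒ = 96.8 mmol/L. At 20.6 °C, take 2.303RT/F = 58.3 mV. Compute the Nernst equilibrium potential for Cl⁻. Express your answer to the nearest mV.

-26 mV

E = (58.3/z) · log₁₀([Cl⁻]_out/[Cl⁻]_in) with z = -1.
For an anion, dividing by z = -1 reverses the sign.
= (58.3/-1) · log₁₀(96.8/34.7) = -58.30 · log₁₀(2.79)
= -58.30 · (0.4455) = -25.98 mV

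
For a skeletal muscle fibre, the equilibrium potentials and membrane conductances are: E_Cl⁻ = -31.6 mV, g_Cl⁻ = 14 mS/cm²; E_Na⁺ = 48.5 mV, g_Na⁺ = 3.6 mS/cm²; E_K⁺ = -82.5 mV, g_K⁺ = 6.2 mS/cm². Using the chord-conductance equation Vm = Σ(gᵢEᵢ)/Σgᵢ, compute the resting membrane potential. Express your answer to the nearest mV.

Σ gᵢEᵢ = 14·(-31.6) + 3.6·(48.5) + 6.2·(-82.5) = -779.30
Σ gᵢ = 14 + 3.6 + 6.2 = 23.8
Vm = -779.30 / 23.8 = -32.74 mV

-33 mV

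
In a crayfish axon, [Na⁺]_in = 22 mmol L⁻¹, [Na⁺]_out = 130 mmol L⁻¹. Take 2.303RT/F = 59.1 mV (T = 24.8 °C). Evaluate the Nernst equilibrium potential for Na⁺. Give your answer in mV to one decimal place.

45.6 mV

E = (59.1/z) · log₁₀([Na⁺]_out/[Na⁺]_in) with z = +1.
= (59.1/1) · log₁₀(130/22) = 59.10 · log₁₀(5.909)
= 59.10 · (0.7715) = 45.60 mV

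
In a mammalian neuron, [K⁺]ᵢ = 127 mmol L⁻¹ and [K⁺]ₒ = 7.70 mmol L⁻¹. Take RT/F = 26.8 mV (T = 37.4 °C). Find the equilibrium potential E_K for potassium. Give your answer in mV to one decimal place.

-75.1 mV

E = (26.8/z) · ln([K⁺]_out/[K⁺]_in) with z = +1.
= (26.8/1) · ln(7.70/127) = 26.80 · ln(0.06063)
= 26.80 · (-2.8030) = -75.12 mV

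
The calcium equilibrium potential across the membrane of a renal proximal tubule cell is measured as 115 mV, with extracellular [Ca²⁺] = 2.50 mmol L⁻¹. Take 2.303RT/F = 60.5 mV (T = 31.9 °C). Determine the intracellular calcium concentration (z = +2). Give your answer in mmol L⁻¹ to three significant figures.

0.000395 mmol L⁻¹

Nernst: E = (60.5/2) · log₁₀([out]/[in]), so log₁₀([out]/[in]) = 115.0 × 2 / 60.5 = 3.8017.
[out]/[in] = 10^(3.8017) = 6334.
[in] = 2.50 / 6334 = 0.0003947 mmol L⁻¹.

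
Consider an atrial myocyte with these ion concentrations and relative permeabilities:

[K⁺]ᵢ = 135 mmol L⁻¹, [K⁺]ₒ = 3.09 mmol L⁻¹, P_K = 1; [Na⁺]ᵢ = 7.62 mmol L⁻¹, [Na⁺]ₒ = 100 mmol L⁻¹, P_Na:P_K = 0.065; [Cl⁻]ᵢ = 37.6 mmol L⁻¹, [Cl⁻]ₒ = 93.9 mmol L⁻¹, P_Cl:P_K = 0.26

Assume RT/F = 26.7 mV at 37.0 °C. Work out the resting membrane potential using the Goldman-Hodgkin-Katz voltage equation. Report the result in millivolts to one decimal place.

-56.4 mV

Vm = 26.7 · ln[(Σ P·[cation]ₒ + Σ P·[anion]ᵢ) / (Σ P·[cation]ᵢ + Σ P·[anion]ₒ)]
Numerator = 1×3.09 + 0.065×100 + 0.26×37.6 = 19.37
Denominator = 1×135 + 0.065×7.62 + 0.26×93.9 = 159.9
Vm = 26.7 · ln(0.12111) = 26.7 × (-2.1111) = -56.37 mV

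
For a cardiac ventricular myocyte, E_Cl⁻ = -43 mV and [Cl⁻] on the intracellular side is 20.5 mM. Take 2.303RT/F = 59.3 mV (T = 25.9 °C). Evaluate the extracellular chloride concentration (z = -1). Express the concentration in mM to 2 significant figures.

110 mM

Nernst: E = (59.3/-1) · log₁₀([out]/[in]), so log₁₀([out]/[in]) = -43.0 × -1 / 59.3 = 0.7251.
[out]/[in] = 10^(0.7251) = 5.31.
[out] = 5.31 × 20.5 = 108.9 mM.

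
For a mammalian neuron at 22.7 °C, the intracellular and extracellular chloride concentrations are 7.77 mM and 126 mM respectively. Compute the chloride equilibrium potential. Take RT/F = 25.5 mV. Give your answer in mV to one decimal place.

-71.0 mV

E = (25.5/z) · ln([Cl⁻]_out/[Cl⁻]_in) with z = -1.
For an anion, dividing by z = -1 reverses the sign.
= (25.5/-1) · ln(126/7.77) = -25.50 · ln(16.22)
= -25.50 · (2.7860) = -71.04 mV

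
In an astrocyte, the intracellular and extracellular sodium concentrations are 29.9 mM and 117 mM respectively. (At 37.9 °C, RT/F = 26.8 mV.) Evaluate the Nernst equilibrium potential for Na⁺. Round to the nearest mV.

37 mV

E = (26.8/z) · ln([Na⁺]_out/[Na⁺]_in) with z = +1.
= (26.8/1) · ln(117/29.9) = 26.80 · ln(3.913)
= 26.80 · (1.3643) = 36.56 mV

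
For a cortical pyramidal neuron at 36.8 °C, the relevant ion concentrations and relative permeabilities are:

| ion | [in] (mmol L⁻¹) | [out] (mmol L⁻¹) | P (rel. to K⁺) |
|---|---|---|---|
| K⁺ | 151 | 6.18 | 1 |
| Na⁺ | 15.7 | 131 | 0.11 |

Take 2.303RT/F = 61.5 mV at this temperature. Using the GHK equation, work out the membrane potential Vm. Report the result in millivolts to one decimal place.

Vm = 61.5 · log₁₀[(Σ P·[cation]ₒ + Σ P·[anion]ᵢ) / (Σ P·[cation]ᵢ + Σ P·[anion]ₒ)]
Numerator = 1×6.18 + 0.11×131 = 20.59
Denominator = 1×151 + 0.11×15.7 = 152.7
Vm = 61.5 · log₁₀(0.13482) = 61.5 × (-0.8703) = -53.52 mV

-53.5 mV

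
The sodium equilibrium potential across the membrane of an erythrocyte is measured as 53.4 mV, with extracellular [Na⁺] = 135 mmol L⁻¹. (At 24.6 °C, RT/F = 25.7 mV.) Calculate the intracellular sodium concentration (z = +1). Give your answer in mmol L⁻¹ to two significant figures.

Nernst: E = (25.7/1) · ln([out]/[in]), so ln([out]/[in]) = 53.4 × 1 / 25.7 = 2.0778.
[out]/[in] = e^(2.0778) = 7.987.
[in] = 135 / 7.987 = 16.9 mmol L⁻¹.

17 mmol L⁻¹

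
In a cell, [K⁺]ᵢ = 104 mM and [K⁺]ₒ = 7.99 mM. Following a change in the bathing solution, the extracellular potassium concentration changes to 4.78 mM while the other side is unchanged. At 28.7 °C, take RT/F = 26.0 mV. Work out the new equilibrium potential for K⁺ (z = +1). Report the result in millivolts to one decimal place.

After the shift: [K⁺]_out = 4.78, [K⁺]_in = 104 mM.
E_new = (26.0/1)·ln(4.78/104) = 26.00 · (-3.0800) = -80.08 mV

-80.1 mV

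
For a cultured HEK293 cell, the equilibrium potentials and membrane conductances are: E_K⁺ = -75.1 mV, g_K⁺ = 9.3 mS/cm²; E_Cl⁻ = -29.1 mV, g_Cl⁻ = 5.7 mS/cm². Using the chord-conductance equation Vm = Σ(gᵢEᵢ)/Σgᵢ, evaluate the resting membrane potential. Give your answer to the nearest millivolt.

Σ gᵢEᵢ = 9.3·(-75.1) + 5.7·(-29.1) = -864.30
Σ gᵢ = 9.3 + 5.7 = 15
Vm = -864.30 / 15 = -57.62 mV

-58 mV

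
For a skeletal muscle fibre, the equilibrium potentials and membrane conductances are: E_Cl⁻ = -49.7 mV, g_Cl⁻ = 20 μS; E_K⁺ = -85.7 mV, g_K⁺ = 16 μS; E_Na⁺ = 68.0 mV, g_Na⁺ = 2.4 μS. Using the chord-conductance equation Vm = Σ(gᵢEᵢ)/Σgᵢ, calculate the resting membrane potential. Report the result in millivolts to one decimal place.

Σ gᵢEᵢ = 20·(-49.7) + 16·(-85.7) + 2.4·(68.0) = -2202.00
Σ gᵢ = 20 + 16 + 2.4 = 38.4
Vm = -2202.00 / 38.4 = -57.34 mV

-57.3 mV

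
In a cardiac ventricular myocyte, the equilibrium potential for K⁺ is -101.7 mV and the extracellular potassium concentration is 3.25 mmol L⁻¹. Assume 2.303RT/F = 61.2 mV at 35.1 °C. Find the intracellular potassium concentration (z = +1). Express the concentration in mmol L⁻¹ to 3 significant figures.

149 mmol L⁻¹

Nernst: E = (61.2/1) · log₁₀([out]/[in]), so log₁₀([out]/[in]) = -101.7 × 1 / 61.2 = -1.6618.
[out]/[in] = 10^(-1.6618) = 0.02179.
[in] = 3.25 / 0.02179 = 149.2 mmol L⁻¹.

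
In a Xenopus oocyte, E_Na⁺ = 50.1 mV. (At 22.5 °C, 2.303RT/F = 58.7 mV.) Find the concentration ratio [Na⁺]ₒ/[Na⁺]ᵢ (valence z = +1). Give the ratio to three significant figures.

7.14

log₁₀([out]/[in]) = E·z/(58.7) = 50.1 × 1 / 58.7 = 0.8535
[out]/[in] = 10^(0.8535) = 7.137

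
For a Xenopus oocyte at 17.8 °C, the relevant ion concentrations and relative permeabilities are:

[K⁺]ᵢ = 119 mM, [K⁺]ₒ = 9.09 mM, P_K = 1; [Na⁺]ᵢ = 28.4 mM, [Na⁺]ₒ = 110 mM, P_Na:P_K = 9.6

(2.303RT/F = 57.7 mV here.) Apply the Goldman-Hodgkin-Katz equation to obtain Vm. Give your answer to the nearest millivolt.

25 mV

Vm = 57.7 · log₁₀[(Σ P·[cation]ₒ + Σ P·[anion]ᵢ) / (Σ P·[cation]ᵢ + Σ P·[anion]ₒ)]
Numerator = 1×9.09 + 9.6×110 = 1065
Denominator = 1×119 + 9.6×28.4 = 391.6
Vm = 57.7 · log₁₀(2.7196) = 57.7 × (0.4345) = 25.07 mV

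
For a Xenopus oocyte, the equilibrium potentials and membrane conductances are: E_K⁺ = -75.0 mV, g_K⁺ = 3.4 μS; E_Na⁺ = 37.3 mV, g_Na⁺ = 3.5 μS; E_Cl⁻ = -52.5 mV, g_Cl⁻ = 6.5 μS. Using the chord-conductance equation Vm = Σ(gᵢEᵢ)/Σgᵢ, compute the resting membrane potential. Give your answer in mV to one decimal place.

-34.8 mV

Σ gᵢEᵢ = 3.4·(-75.0) + 3.5·(37.3) + 6.5·(-52.5) = -465.70
Σ gᵢ = 3.4 + 3.5 + 6.5 = 13.4
Vm = -465.70 / 13.4 = -34.75 mV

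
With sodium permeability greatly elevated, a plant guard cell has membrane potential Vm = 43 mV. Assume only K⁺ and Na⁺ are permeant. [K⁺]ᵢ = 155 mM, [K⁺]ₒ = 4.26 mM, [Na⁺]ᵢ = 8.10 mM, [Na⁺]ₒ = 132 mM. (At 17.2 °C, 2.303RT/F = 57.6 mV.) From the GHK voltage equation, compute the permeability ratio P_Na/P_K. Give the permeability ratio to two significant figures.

Let α = P_Na/P_K. GHK: Vm = 57.6·log₁₀[(Kₒ + α·Naₒ)/(Kᵢ + α·Naᵢ)].
10^(Vm/57.6) = 10^(43.0/57.6) = 5.5786
So 5.5786·(Kᵢ + α·Naᵢ) = Kₒ + α·Naₒ → α = (5.5786·155.0 − 4.26) / (132.0 − 5.5786·8.1)
α = (864.7 − 4.26) / (132.0 − 45.19) = 860.4/86.81 = 9.911

9.9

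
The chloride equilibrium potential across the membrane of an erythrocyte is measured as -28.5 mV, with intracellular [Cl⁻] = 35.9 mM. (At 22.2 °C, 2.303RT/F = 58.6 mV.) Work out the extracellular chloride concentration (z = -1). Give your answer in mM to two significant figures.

110 mM

Nernst: E = (58.6/-1) · log₁₀([out]/[in]), so log₁₀([out]/[in]) = -28.5 × -1 / 58.6 = 0.4863.
[out]/[in] = 10^(0.4863) = 3.064.
[out] = 3.064 × 35.9 = 110 mM.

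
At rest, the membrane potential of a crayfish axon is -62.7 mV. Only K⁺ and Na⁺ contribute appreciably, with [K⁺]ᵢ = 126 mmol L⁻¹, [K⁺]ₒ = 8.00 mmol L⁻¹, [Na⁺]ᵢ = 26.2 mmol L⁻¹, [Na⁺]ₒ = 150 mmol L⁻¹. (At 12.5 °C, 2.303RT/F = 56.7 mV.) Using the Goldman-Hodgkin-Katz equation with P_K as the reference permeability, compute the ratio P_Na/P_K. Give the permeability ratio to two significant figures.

0.013

Let α = P_Na/P_K. GHK: Vm = 56.7·log₁₀[(Kₒ + α·Naₒ)/(Kᵢ + α·Naᵢ)].
10^(Vm/56.7) = 10^(-62.7/56.7) = 0.078375
So 0.078375·(Kᵢ + α·Naᵢ) = Kₒ + α·Naₒ → α = (0.078375·126.0 − 8.0) / (150.0 − 0.078375·26.2)
α = (9.875 − 8.0) / (150.0 − 2.053) = 1.875/147.9 = 0.01268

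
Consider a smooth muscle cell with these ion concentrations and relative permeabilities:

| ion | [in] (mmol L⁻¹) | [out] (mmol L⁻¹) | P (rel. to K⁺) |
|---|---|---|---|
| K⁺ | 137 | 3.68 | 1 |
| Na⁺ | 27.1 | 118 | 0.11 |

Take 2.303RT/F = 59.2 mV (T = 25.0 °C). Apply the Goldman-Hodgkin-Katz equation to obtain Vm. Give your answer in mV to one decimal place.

Vm = 59.2 · log₁₀[(Σ P·[cation]ₒ + Σ P·[anion]ᵢ) / (Σ P·[cation]ᵢ + Σ P·[anion]ₒ)]
Numerator = 1×3.68 + 0.11×118 = 16.66
Denominator = 1×137 + 0.11×27.1 = 140
Vm = 59.2 · log₁₀(0.11902) = 59.2 × (-0.9244) = -54.72 mV

-54.7 mV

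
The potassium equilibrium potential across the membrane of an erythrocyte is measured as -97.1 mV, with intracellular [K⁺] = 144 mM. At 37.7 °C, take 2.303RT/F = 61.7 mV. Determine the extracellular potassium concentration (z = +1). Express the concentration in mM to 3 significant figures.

3.84 mM

Nernst: E = (61.7/1) · log₁₀([out]/[in]), so log₁₀([out]/[in]) = -97.1 × 1 / 61.7 = -1.5737.
[out]/[in] = 10^(-1.5737) = 0.02668.
[out] = 0.02668 × 144 = 3.843 mM.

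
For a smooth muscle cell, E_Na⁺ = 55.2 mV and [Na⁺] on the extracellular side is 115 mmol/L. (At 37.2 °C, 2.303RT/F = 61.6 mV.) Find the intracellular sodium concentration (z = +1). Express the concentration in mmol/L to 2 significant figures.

15 mmol/L

Nernst: E = (61.6/1) · log₁₀([out]/[in]), so log₁₀([out]/[in]) = 55.2 × 1 / 61.6 = 0.8961.
[out]/[in] = 10^(0.8961) = 7.872.
[in] = 115 / 7.872 = 14.61 mmol/L.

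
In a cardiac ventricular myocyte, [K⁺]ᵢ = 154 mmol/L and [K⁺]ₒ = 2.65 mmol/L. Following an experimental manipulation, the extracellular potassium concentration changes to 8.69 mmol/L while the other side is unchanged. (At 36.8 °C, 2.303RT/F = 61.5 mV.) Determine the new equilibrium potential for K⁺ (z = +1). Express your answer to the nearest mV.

-77 mV

After the shift: [K⁺]_out = 8.69, [K⁺]_in = 154 mmol/L.
E_new = (61.5/1)·log₁₀(8.69/154) = 61.50 · (-1.2485) = -76.78 mV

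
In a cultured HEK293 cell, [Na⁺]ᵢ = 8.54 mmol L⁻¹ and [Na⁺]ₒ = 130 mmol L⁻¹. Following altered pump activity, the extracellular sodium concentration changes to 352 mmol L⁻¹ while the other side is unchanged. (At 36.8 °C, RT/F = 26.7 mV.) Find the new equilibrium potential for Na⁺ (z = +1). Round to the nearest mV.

After the shift: [Na⁺]_out = 352, [Na⁺]_in = 8.54 mmol L⁻¹.
E_new = (26.7/1)·ln(352/8.54) = 26.70 · (3.7189) = 99.29 mV

99 mV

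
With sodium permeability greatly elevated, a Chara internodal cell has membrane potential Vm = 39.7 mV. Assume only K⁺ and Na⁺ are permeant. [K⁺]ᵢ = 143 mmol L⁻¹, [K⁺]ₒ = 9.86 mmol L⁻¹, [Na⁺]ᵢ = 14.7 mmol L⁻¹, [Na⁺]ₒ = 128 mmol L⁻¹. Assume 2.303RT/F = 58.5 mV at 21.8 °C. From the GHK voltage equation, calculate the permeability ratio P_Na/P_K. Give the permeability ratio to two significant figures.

12

Let α = P_Na/P_K. GHK: Vm = 58.5·log₁₀[(Kₒ + α·Naₒ)/(Kᵢ + α·Naᵢ)].
10^(Vm/58.5) = 10^(39.7/58.5) = 4.7713
So 4.7713·(Kᵢ + α·Naᵢ) = Kₒ + α·Naₒ → α = (4.7713·143.0 − 9.86) / (128.0 − 4.7713·14.7)
α = (682.3 − 9.86) / (128.0 − 70.14) = 672.4/57.86 = 11.62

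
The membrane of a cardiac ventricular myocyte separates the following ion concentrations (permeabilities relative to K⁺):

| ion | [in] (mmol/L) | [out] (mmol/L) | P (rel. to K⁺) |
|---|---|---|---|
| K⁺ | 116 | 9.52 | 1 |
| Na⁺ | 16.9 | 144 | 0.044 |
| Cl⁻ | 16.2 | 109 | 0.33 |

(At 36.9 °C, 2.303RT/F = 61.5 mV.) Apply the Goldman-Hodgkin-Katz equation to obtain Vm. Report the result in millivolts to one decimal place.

Vm = 61.5 · log₁₀[(Σ P·[cation]ₒ + Σ P·[anion]ᵢ) / (Σ P·[cation]ᵢ + Σ P·[anion]ₒ)]
Numerator = 1×9.52 + 0.044×144 + 0.33×16.2 = 21.2
Denominator = 1×116 + 0.044×16.9 + 0.33×109 = 152.7
Vm = 61.5 · log₁₀(0.13884) = 61.5 × (-0.8575) = -52.74 mV

-52.7 mV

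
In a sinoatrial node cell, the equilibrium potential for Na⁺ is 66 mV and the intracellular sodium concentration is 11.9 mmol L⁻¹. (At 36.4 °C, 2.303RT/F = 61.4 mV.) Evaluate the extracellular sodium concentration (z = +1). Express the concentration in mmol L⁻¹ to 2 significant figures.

140 mmol L⁻¹

Nernst: E = (61.4/1) · log₁₀([out]/[in]), so log₁₀([out]/[in]) = 66.0 × 1 / 61.4 = 1.0749.
[out]/[in] = 10^(1.0749) = 11.88.
[out] = 11.88 × 11.9 = 141.4 mmol L⁻¹.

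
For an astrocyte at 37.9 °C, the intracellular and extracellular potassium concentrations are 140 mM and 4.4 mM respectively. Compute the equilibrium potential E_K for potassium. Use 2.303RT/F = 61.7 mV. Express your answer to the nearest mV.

-93 mV

E = (61.7/z) · log₁₀([K⁺]_out/[K⁺]_in) with z = +1.
= (61.7/1) · log₁₀(4.4/140) = 61.70 · log₁₀(0.03143)
= 61.70 · (-1.5027) = -92.72 mV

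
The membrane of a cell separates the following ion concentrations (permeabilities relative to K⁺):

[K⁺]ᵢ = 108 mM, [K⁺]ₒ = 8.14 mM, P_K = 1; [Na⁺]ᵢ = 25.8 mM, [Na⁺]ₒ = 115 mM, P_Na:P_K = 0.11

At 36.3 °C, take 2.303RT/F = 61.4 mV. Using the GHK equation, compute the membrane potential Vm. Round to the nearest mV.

Vm = 61.4 · log₁₀[(Σ P·[cation]ₒ + Σ P·[anion]ᵢ) / (Σ P·[cation]ᵢ + Σ P·[anion]ₒ)]
Numerator = 1×8.14 + 0.11×115 = 20.79
Denominator = 1×108 + 0.11×25.8 = 110.8
Vm = 61.4 · log₁₀(0.18757) = 61.4 × (-0.7268) = -44.63 mV

-45 mV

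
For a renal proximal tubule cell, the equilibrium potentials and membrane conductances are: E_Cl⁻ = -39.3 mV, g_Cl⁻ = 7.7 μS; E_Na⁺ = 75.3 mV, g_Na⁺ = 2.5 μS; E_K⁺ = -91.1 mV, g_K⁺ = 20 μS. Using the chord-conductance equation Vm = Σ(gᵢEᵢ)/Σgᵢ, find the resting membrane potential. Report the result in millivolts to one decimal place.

Σ gᵢEᵢ = 7.7·(-39.3) + 2.5·(75.3) + 20·(-91.1) = -1936.36
Σ gᵢ = 7.7 + 2.5 + 20 = 30.2
Vm = -1936.36 / 30.2 = -64.12 mV

-64.1 mV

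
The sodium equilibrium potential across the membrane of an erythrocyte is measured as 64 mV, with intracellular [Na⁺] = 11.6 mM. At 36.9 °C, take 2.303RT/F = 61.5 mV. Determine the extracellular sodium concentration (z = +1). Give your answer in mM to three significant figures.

Nernst: E = (61.5/1) · log₁₀([out]/[in]), so log₁₀([out]/[in]) = 64.0 × 1 / 61.5 = 1.0407.
[out]/[in] = 10^(1.0407) = 10.98.
[out] = 10.98 × 11.6 = 127.4 mM.

127 mM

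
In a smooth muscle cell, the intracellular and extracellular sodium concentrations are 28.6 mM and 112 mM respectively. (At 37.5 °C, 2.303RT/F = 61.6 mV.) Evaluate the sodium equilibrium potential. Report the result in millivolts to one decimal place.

E = (61.6/z) · log₁₀([Na⁺]_out/[Na⁺]_in) with z = +1.
= (61.6/1) · log₁₀(112/28.6) = 61.60 · log₁₀(3.916)
= 61.60 · (0.5929) = 36.52 mV

36.5 mV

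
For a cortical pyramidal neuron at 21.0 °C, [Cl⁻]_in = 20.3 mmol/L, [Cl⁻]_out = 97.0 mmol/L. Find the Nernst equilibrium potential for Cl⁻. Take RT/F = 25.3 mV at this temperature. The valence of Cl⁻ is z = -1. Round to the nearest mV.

-40 mV

E = (25.3/z) · ln([Cl⁻]_out/[Cl⁻]_in) with z = -1.
For an anion, dividing by z = -1 reverses the sign.
= (25.3/-1) · ln(97.0/20.3) = -25.30 · ln(4.778)
= -25.30 · (1.5641) = -39.57 mV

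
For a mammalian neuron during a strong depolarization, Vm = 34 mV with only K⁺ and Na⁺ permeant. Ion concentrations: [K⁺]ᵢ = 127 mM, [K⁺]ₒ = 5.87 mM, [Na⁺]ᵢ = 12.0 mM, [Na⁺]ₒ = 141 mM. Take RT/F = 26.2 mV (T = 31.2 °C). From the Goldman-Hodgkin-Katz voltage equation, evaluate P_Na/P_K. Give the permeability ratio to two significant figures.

4.7

Let α = P_Na/P_K. GHK: Vm = 26.2·ln[(Kₒ + α·Naₒ)/(Kᵢ + α·Naᵢ)].
e^(Vm/26.2) = e^(34.0/26.2) = 3.6609
So 3.6609·(Kᵢ + α·Naᵢ) = Kₒ + α·Naₒ → α = (3.6609·127.0 − 5.87) / (141.0 − 3.6609·12.0)
α = (464.9 − 5.87) / (141.0 − 43.93) = 459.1/97.07 = 4.729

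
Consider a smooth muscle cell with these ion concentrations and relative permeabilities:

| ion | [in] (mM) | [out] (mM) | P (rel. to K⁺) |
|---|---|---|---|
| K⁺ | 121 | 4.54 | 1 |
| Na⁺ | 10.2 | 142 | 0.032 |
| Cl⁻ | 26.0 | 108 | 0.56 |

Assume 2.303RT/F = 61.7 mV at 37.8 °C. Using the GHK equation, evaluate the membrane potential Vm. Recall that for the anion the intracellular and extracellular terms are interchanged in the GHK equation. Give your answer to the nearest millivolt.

-55 mV

Vm = 61.7 · log₁₀[(Σ P·[cation]ₒ + Σ P·[anion]ᵢ) / (Σ P·[cation]ᵢ + Σ P·[anion]ₒ)]
Numerator = 1×4.54 + 0.032×142 + 0.56×26.0 = 23.64
Denominator = 1×121 + 0.032×10.2 + 0.56×108 = 181.8
Vm = 61.7 · log₁₀(0.13005) = 61.7 × (-0.8859) = -54.66 mV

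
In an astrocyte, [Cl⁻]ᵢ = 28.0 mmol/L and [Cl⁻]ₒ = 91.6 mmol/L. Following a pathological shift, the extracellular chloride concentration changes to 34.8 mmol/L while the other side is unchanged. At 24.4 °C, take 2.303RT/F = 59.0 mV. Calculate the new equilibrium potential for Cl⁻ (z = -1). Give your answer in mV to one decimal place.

-5.6 mV

After the shift: [Cl⁻]_out = 34.8, [Cl⁻]_in = 28.0 mmol/L.
E_new = (59.0/-1)·log₁₀(34.8/28.0) = -59.00 · (0.0944) = -5.57 mV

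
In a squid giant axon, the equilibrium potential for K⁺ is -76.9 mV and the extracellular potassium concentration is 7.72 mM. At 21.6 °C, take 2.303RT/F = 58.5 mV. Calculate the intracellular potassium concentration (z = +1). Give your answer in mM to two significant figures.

160 mM

Nernst: E = (58.5/1) · log₁₀([out]/[in]), so log₁₀([out]/[in]) = -76.9 × 1 / 58.5 = -1.3145.
[out]/[in] = 10^(-1.3145) = 0.04847.
[in] = 7.72 / 0.04847 = 159.3 mM.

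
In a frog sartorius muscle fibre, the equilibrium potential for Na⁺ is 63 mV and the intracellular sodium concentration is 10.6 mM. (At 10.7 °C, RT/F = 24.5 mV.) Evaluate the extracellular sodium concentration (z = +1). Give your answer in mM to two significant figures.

140 mM

Nernst: E = (24.5/1) · ln([out]/[in]), so ln([out]/[in]) = 63.0 × 1 / 24.5 = 2.5714.
[out]/[in] = e^(2.5714) = 13.08.
[out] = 13.08 × 10.6 = 138.7 mM.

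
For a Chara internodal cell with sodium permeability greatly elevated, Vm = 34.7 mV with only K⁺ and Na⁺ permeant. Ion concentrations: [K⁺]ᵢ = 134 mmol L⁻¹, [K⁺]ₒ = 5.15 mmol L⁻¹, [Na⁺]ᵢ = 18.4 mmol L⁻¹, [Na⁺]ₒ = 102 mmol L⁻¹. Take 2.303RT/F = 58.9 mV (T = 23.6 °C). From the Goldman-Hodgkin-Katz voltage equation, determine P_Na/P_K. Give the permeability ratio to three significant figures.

16.9

Let α = P_Na/P_K. GHK: Vm = 58.9·log₁₀[(Kₒ + α·Naₒ)/(Kᵢ + α·Naᵢ)].
10^(Vm/58.9) = 10^(34.7/58.9) = 3.8827
So 3.8827·(Kᵢ + α·Naᵢ) = Kₒ + α·Naₒ → α = (3.8827·134.0 − 5.15) / (102.0 − 3.8827·18.4)
α = (520.3 − 5.15) / (102.0 − 71.44) = 515.1/30.56 = 16.86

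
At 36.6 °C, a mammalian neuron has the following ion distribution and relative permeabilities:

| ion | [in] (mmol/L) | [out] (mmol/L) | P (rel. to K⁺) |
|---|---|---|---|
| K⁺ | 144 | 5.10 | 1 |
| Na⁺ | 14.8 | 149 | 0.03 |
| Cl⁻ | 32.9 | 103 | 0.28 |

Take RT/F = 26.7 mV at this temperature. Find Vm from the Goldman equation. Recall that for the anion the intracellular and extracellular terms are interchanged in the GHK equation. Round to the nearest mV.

-59 mV

Vm = 26.7 · ln[(Σ P·[cation]ₒ + Σ P·[anion]ᵢ) / (Σ P·[cation]ᵢ + Σ P·[anion]ₒ)]
Numerator = 1×5.10 + 0.03×149 + 0.28×32.9 = 18.78
Denominator = 1×144 + 0.03×14.8 + 0.28×103 = 173.3
Vm = 26.7 · ln(0.10839) = 26.7 × (-2.2220) = -59.33 mV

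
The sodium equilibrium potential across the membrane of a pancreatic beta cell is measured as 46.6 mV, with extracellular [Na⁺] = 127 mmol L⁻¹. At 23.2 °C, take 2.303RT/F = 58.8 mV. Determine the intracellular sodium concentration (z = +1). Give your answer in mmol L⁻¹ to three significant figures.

Nernst: E = (58.8/1) · log₁₀([out]/[in]), so log₁₀([out]/[in]) = 46.6 × 1 / 58.8 = 0.7925.
[out]/[in] = 10^(0.7925) = 6.202.
[in] = 127 / 6.202 = 20.48 mmol L⁻¹.

20.5 mmol L⁻¹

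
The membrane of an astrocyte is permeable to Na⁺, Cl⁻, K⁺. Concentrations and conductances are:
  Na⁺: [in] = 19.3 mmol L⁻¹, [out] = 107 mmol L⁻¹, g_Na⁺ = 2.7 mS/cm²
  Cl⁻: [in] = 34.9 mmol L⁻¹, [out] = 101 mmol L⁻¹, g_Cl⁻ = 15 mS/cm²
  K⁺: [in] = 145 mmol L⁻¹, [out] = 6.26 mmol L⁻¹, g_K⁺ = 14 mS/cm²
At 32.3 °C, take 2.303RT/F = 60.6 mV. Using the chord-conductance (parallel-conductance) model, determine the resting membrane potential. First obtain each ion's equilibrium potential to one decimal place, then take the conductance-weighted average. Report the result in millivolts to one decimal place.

-45.9 mV

E_Na⁺ = (60.6/1)·log₁₀(107/19.3) = 45.1 mV
E_Cl⁻ = (60.6/-1)·log₁₀(101/34.9) = -28.0 mV
E_K⁺ = (60.6/1)·log₁₀(6.26/145) = -82.7 mV
Vm = (Σ gᵢEᵢ)/(Σ gᵢ) = (2.7·45.1 + 15·-28.0 + 14·-82.7) / (2.7 + 15 + 14)
= -1456.03 / 31.7 = -45.93 mV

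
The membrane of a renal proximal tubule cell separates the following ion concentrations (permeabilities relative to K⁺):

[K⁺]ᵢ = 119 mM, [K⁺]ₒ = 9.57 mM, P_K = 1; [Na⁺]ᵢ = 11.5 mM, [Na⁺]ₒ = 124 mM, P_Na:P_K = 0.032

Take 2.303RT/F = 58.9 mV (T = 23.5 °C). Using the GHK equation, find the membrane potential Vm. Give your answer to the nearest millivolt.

Vm = 58.9 · log₁₀[(Σ P·[cation]ₒ + Σ P·[anion]ᵢ) / (Σ P·[cation]ᵢ + Σ P·[anion]ₒ)]
Numerator = 1×9.57 + 0.032×124 = 13.54
Denominator = 1×119 + 0.032×11.5 = 119.4
Vm = 58.9 · log₁₀(0.11341) = 58.9 × (-0.9453) = -55.68 mV

-56 mV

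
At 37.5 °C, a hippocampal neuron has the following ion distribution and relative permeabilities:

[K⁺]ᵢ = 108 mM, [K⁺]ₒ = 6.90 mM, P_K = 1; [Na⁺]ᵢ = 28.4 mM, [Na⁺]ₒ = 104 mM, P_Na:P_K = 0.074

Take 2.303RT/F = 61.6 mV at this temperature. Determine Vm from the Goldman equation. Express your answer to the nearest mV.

-54 mV

Vm = 61.6 · log₁₀[(Σ P·[cation]ₒ + Σ P·[anion]ᵢ) / (Σ P·[cation]ᵢ + Σ P·[anion]ₒ)]
Numerator = 1×6.90 + 0.074×104 = 14.6
Denominator = 1×108 + 0.074×28.4 = 110.1
Vm = 61.6 · log₁₀(0.13257) = 61.6 × (-0.8776) = -54.06 mV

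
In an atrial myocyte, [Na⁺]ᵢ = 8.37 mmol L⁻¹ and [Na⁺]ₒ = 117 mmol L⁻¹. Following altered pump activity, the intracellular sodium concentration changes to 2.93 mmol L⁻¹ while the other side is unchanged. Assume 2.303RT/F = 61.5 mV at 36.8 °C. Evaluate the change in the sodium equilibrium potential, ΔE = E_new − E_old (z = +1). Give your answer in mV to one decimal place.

28.0 mV

E_old = (61.5/1)·log₁₀(117/8.37) = 70.45 mV
E_new = (61.5/1)·log₁₀(117/2.93) = 98.48 mV
ΔE = 98.48 − (70.45) = 28.04 mV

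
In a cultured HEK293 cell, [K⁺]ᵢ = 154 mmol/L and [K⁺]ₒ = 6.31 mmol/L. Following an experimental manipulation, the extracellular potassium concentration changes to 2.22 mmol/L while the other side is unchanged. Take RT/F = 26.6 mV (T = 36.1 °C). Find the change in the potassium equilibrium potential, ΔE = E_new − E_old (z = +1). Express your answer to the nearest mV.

-28 mV

E_old = (26.6/1)·ln(6.31/154) = -84.98 mV
E_new = (26.6/1)·ln(2.22/154) = -112.77 mV
ΔE = -112.77 − (-84.98) = -27.79 mV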